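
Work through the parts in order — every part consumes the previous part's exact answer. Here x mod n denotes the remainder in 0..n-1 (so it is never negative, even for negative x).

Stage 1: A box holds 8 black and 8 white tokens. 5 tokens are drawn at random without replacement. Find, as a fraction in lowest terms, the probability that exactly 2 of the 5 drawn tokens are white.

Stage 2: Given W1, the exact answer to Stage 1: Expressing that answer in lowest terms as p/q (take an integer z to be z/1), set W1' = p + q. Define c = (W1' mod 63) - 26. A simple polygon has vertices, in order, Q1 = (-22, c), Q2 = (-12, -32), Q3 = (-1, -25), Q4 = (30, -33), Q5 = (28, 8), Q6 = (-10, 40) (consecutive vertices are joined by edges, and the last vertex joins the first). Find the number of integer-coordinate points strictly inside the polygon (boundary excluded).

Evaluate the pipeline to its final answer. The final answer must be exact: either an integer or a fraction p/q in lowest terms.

2524

Stage 1: total draws C(16,5) = 4368; favorable C(8,2)*C(8,3) = 1568; P = 14/39; answer 14/39
Stage 2: W1 = 14/39; threaded value p + q = 53; c = 27; cross terms: (-22*-32 - -12*27)=1028, (-12*-25 - -1*-32)=268, (-1*-33 - 30*-25)=783, (30*8 - 28*-33)=1164, (28*40 - -10*8)=1200, (-10*27 - -22*40)=610; twice the area = |5053| = 5053; area = 5053/2; boundary points = 1 + 1 + 1 + 1 + 2 + 1 = 7; strictly interior points = area - boundary/2 + 1 = 2524; answer 2524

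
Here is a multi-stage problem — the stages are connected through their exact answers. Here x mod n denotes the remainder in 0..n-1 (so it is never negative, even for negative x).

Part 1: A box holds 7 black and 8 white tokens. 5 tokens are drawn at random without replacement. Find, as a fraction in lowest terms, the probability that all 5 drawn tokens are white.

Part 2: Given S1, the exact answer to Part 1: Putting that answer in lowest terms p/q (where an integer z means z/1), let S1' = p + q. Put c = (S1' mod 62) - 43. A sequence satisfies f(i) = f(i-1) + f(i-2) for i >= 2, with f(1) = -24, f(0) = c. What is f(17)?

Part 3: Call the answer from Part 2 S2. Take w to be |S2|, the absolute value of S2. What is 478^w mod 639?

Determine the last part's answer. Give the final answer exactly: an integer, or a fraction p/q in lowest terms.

469

Part 1: total draws C(15,5) = 3003; favorable C(8,5) = 56; P = 8/429; answer 8/429
Part 2: S1 = 8/429; threaded value p + q = 437; c = -40; f(2) = 1*(-24) + 1*(-40) = -64; iterating: f(2)=-64, f(3)=-88, f(4)=-152, f(5)=-240, f(6)=-392, f(7)=-632, f(8)=-1024, f(9)=-1656, f(10)=-2680, f(11)=-4336, f(12)=-7016, f(13)=-11352, f(14)=-18368, f(15)=-29720, f(16)=-48088, f(17)=-77808; answer -77808
Part 3: S2 = -77808; w = 77808; squarings mod 639: 478^1=478, 478^2=361, 478^4=604, 478^8=586, 478^16=253, 478^32=109, 478^64=379, 478^128=505, 478^256=64, 478^512=262, 478^1024=271, 478^2048=595, 478^4096=19, 478^8192=361, 478^16384=604, 478^32768=586, 478^65536=253; 478^77808 = 478^16 * 478^32 * 478^64 * 478^128 * 478^256 * 478^512 * 478^1024 * 478^2048 * 478^8192 * 478^65536 = 469 (mod 639); answer 469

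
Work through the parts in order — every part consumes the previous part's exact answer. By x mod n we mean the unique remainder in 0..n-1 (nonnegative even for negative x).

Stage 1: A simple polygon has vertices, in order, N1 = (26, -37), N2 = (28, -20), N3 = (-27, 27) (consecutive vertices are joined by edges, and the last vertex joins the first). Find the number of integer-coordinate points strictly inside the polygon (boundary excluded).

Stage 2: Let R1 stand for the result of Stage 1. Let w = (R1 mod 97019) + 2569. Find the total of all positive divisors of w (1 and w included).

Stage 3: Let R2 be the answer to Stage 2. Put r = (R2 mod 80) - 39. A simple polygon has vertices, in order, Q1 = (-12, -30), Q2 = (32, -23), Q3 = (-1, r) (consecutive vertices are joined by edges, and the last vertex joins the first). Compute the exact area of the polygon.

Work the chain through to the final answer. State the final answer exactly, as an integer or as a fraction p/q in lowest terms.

1463/2

Stage 1: cross terms: (26*-20 - 28*-37)=516, (28*27 - -27*-20)=216, (-27*-37 - 26*27)=297; twice the area = |1029| = 1029; area = 1029/2; boundary points = 1 + 1 + 1 = 3; strictly interior points = area - boundary/2 + 1 = 514; answer 514
Stage 2: R1 = 514; w = 3083; 3083 is prime, so its only divisors are 1 and 3083; sigma = 1 + 3083 = 3084; answer 3084
Stage 3: R2 = 3084; r = 5; cross terms: (-12*-23 - 32*-30)=1236, (32*5 - -1*-23)=137, (-1*-30 - -12*5)=90; twice the area = |1463| = 1463; area = 1463/2; answer 1463/2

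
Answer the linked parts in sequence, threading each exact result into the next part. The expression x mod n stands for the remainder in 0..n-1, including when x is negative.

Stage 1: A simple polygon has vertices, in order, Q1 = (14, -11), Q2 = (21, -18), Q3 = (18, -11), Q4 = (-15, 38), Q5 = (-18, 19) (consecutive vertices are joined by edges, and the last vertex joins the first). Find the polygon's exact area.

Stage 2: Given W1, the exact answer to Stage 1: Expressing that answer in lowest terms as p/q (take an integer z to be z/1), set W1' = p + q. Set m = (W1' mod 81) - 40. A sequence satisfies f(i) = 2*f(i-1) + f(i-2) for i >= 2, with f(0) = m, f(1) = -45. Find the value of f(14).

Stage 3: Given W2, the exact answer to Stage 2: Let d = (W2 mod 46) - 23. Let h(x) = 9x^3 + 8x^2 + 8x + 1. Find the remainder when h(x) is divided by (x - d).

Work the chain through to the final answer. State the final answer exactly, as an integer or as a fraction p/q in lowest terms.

-34943

Stage 1: cross terms: (14*-18 - 21*-11)=-21, (21*-11 - 18*-18)=93, (18*38 - -15*-11)=519, (-15*19 - -18*38)=399, (-18*-11 - 14*19)=-68; twice the area = |922| = 922; area = 461; answer 461
Stage 2: W1 = 461; threaded value p + q = 462; m = 17; f(2) = 2*(-45) + 1*(17) = -73; iterating: f(2)=-73, f(3)=-191, f(4)=-455, f(5)=-1101, f(6)=-2657, f(7)=-6415, f(8)=-15487, f(9)=-37389, f(10)=-90265, f(11)=-217919, f(12)=-526103, f(13)=-1270125, f(14)=-3066353; answer -3066353
Stage 3: W2 = -3066353; d = -16; remainder = value at the root: 9*(-16)^3 + 8*(-16)^2 + 8*(-16)^1 + 1 = (-36864) + (2048) + (-128) + (1) = -34943; answer -34943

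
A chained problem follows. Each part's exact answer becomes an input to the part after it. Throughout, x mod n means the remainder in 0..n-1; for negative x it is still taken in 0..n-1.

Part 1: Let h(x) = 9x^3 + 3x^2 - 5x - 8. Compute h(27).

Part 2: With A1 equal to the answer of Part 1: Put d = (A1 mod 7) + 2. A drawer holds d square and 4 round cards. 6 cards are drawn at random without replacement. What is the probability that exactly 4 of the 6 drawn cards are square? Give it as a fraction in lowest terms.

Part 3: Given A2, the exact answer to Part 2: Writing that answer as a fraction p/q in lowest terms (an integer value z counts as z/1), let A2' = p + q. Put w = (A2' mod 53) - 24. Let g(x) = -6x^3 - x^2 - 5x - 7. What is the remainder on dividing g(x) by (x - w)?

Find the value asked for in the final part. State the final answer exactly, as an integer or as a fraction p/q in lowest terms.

Part 1: 9*(27)^3 + 3*(27)^2 - 5*(27)^1 - 8 = (177147) + (2187) + (-135) + (-8) = 179191; answer 179191
Part 2: A1 = 179191; d = 7; total draws C(11,6) = 462; favorable C(7,4)*C(4,2) = 210; P = 5/11; answer 5/11
Part 3: A2 = 5/11; threaded value p + q = 16; w = -8; remainder = value at the root: -6*(-8)^3 - 1*(-8)^2 - 5*(-8)^1 - 7 = (3072) + (-64) + (40) + (-7) = 3041; answer 3041

3041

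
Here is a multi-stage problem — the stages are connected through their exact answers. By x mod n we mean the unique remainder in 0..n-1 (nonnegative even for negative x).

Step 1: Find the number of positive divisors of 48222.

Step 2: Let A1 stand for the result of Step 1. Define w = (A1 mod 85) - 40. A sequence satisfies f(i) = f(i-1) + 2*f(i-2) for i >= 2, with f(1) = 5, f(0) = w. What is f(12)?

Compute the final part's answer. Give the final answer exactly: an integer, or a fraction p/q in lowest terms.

Step 1: 48222 = 2 * 3^3 * 19 * 47; number of divisors = (1+1) * (3+1) * (1+1) * (1+1) = 32; answer 32
Step 2: A1 = 32; w = -8; f(2) = 1*(5) + 2*(-8) = -11; iterating: f(2)=-11, f(3)=-1, f(4)=-23, f(5)=-25, f(6)=-71, f(7)=-121, f(8)=-263, f(9)=-505, f(10)=-1031, f(11)=-2041, f(12)=-4103; answer -4103

-4103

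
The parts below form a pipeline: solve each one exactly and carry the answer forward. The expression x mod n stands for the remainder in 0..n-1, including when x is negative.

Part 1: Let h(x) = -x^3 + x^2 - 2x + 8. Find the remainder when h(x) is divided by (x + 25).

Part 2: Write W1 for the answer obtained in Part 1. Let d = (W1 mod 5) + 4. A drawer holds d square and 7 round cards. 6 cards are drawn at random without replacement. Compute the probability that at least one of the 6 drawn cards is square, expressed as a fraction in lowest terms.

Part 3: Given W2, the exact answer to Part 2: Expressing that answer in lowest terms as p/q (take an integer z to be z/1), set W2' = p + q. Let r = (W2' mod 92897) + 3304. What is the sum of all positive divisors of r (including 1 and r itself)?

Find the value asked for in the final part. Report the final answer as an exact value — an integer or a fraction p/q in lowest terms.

5920

Part 1: remainder = value at the root: -1*(-25)^3 + 1*(-25)^2 - 2*(-25)^1 + 8 = (15625) + (625) + (50) + (8) = 16308; answer 16308
Part 2: W1 = 16308; d = 7; total draws C(14,6) = 3003; complement C(7,6) = 7; favorable 3003 - 7 = 2996; P = 428/429; answer 428/429
Part 3: W2 = 428/429; threaded value p + q = 857; r = 4161; 4161 = 3 * 19 * 73; sigma = (1 + 3) * (1 + 19) * (1 + 73) = 4 * 20 * 74 = 5920; answer 5920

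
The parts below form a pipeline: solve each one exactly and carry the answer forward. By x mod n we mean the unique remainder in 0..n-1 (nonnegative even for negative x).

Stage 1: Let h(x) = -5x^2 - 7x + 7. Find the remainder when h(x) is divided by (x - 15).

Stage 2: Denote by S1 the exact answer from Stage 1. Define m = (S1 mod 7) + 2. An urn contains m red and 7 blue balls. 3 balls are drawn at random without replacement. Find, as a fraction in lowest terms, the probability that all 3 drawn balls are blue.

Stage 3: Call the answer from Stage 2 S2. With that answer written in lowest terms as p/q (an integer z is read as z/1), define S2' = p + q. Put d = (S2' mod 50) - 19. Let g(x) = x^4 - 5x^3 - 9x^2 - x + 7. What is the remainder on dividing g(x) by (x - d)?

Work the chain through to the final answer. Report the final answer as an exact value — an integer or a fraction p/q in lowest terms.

Stage 1: remainder = value at the root: -5*(15)^2 - 7*(15)^1 + 7 = (-1125) + (-105) + (7) = -1223; answer -1223
Stage 2: S1 = -1223; m = 4; total draws C(11,3) = 165; favorable C(7,3) = 35; P = 7/33; answer 7/33
Stage 3: S2 = 7/33; threaded value p + q = 40; d = 21; remainder = value at the root: 1*(21)^4 - 5*(21)^3 - 9*(21)^2 - 1*(21)^1 + 7 = (194481) + (-46305) + (-3969) + (-21) + (7) = 144193; answer 144193

144193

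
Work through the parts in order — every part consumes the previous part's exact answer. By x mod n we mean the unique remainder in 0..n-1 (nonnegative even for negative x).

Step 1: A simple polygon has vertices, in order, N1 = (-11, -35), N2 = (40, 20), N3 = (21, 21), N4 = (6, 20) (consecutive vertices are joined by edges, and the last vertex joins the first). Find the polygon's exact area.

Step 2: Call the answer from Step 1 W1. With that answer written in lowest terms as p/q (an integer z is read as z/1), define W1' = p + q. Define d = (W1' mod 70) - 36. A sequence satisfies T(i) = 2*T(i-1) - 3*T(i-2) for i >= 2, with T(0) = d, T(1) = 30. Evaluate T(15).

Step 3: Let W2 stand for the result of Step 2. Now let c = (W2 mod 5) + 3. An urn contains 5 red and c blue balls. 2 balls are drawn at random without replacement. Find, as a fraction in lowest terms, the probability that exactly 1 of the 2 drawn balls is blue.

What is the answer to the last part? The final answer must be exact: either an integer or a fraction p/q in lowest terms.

Step 1: cross terms: (-11*20 - 40*-35)=1180, (40*21 - 21*20)=420, (21*20 - 6*21)=294, (6*-35 - -11*20)=10; twice the area = |1904| = 1904; area = 952; answer 952
Step 2: W1 = 952; threaded value p + q = 953; d = 7; T(2) = 2*(30) - 3*(7) = 39; iterating: T(2)=39, T(3)=-12, T(4)=-141, T(5)=-246, T(6)=-69, T(7)=600, T(8)=1407, T(9)=1014, T(10)=-2193, T(11)=-7428, T(12)=-8277, T(13)=5730, T(14)=36291, T(15)=55392; answer 55392
Step 3: W2 = 55392; c = 5; total draws C(10,2) = 45; favorable C(5,1)*C(5,1) = 25; P = 5/9; answer 5/9

5/9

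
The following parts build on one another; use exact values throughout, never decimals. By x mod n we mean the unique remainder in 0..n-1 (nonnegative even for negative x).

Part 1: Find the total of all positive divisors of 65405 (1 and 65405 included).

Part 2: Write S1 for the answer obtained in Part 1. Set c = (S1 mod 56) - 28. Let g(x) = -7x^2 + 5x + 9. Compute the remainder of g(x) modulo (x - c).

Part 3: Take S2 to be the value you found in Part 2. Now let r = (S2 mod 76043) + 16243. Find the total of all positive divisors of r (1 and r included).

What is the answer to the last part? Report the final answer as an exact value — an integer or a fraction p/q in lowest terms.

Part 1: 65405 = 5 * 103 * 127; sigma = (1 + 5) * (1 + 103) * (1 + 127) = 6 * 104 * 128 = 79872; answer 79872
Part 2: S1 = 79872; c = -12; remainder = value at the root: -7*(-12)^2 + 5*(-12)^1 + 9 = (-1008) + (-60) + (9) = -1059; answer -1059
Part 3: S2 = -1059; r = 91227; 91227 = 3 * 47 * 647; sigma = (1 + 3) * (1 + 47) * (1 + 647) = 4 * 48 * 648 = 124416; answer 124416

124416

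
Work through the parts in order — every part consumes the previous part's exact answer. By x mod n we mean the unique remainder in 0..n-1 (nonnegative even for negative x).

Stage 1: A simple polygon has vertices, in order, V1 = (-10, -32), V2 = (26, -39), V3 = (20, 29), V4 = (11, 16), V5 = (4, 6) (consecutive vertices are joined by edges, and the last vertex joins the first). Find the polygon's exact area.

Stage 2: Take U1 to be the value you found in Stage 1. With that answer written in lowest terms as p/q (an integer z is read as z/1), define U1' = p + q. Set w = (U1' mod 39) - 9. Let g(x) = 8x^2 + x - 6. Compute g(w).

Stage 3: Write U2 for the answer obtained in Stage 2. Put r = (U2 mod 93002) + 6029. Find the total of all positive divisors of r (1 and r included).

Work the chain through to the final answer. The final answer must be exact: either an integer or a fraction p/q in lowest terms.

Stage 1: cross terms: (-10*-39 - 26*-32)=1222, (26*29 - 20*-39)=1534, (20*16 - 11*29)=1, (11*6 - 4*16)=2, (4*-32 - -10*6)=-68; twice the area = |2691| = 2691; area = 2691/2; answer 2691/2
Stage 2: U1 = 2691/2; threaded value p + q = 2693; w = -7; 8*(-7)^2 + 1*(-7)^1 - 6 = (392) + (-7) + (-6) = 379; answer 379
Stage 3: U2 = 379; r = 6408; 6408 = 2^3 * 3^2 * 89; sigma = (1 + 2 + 4 + 8) * (1 + 3 + 9) * (1 + 89) = 15 * 13 * 90 = 17550; answer 17550

17550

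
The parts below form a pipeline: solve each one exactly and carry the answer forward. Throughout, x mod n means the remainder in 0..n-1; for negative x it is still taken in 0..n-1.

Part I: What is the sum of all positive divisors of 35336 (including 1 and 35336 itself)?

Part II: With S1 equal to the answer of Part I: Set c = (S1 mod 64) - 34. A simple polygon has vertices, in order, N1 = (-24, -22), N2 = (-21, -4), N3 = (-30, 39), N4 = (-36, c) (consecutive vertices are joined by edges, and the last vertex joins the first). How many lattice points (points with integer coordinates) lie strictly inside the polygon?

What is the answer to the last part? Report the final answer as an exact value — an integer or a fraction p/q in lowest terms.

Part I: 35336 = 2^3 * 7 * 631; sigma = (1 + 2 + 4 + 8) * (1 + 7) * (1 + 631) = 15 * 8 * 632 = 75840; answer 75840
Part II: S1 = 75840; c = -34; cross terms: (-24*-4 - -21*-22)=-366, (-21*39 - -30*-4)=-939, (-30*-34 - -36*39)=2424, (-36*-22 - -24*-34)=-24; twice the area = |1095| = 1095; area = 1095/2; boundary points = 3 + 1 + 1 + 12 = 17; strictly interior points = area - boundary/2 + 1 = 540; answer 540

540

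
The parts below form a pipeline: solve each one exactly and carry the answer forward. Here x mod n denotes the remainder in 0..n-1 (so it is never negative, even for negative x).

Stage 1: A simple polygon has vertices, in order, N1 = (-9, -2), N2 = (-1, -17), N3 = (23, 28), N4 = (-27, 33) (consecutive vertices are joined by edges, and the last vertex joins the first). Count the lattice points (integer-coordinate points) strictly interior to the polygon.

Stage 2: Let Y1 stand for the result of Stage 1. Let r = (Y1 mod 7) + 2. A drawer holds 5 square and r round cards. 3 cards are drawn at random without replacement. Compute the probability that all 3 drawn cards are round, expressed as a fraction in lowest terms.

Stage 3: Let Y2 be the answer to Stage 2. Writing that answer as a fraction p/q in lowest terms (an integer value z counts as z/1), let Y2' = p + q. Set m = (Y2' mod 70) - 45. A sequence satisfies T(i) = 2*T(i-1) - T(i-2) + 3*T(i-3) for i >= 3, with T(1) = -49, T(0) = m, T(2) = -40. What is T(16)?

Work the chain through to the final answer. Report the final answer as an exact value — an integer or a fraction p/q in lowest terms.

-3572344

Stage 1: cross terms: (-9*-17 - -1*-2)=151, (-1*28 - 23*-17)=363, (23*33 - -27*28)=1515, (-27*-2 - -9*33)=351; twice the area = |2380| = 2380; area = 1190; boundary points = 1 + 3 + 5 + 1 = 10; strictly interior points = area - boundary/2 + 1 = 1186; answer 1186
Stage 2: Y1 = 1186; r = 5; total draws C(10,3) = 120; favorable C(5,3) = 10; P = 1/12; answer 1/12
Stage 3: Y2 = 1/12; threaded value p + q = 13; m = -32; T(3) = 2*(-40) - 1*(-49) + 3*(-32) = -127; iterating: T(3)=-127, T(4)=-361, T(5)=-715, T(6)=-1450, T(7)=-3268, T(8)=-7231, T(9)=-15544, T(10)=-33661, T(11)=-73471, T(12)=-159913, T(13)=-347338, T(14)=-755176, T(15)=-1642753, T(16)=-3572344; answer -3572344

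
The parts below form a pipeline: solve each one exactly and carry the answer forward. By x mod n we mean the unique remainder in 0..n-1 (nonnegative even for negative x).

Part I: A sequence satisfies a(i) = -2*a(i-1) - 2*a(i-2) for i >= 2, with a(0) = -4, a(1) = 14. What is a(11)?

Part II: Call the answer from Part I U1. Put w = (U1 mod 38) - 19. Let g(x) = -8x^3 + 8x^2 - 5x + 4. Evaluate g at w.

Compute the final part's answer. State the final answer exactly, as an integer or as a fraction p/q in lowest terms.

Part I: a(2) = -2*(14) - 2*(-4) = -20; iterating: a(2)=-20, a(3)=12, a(4)=16, a(5)=-56, a(6)=80, a(7)=-48, a(8)=-64, a(9)=224, a(10)=-320, a(11)=192; answer 192
Part II: U1 = 192; w = -17; -8*(-17)^3 + 8*(-17)^2 - 5*(-17)^1 + 4 = (39304) + (2312) + (85) + (4) = 41705; answer 41705

41705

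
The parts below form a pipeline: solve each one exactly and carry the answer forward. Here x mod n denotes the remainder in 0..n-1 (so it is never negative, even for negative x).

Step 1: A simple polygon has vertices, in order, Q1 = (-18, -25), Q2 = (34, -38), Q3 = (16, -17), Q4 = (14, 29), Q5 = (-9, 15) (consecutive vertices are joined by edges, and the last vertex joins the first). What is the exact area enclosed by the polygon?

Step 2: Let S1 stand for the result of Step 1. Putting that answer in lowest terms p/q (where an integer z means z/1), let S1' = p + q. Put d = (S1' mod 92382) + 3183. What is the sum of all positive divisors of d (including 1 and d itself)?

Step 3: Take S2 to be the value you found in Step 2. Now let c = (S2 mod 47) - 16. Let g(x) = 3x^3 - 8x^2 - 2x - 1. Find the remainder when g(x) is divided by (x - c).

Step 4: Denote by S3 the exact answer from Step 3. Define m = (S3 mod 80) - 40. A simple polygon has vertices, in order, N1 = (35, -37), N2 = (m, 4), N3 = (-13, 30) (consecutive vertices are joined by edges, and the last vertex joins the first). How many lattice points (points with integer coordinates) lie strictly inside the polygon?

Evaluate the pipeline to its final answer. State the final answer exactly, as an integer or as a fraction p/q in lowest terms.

1461

Step 1: cross terms: (-18*-38 - 34*-25)=1534, (34*-17 - 16*-38)=30, (16*29 - 14*-17)=702, (14*15 - -9*29)=471, (-9*-25 - -18*15)=495; twice the area = |3232| = 3232; area = 1616; answer 1616
Step 2: S1 = 1616; threaded value p + q = 1617; d = 4800; 4800 = 2^6 * 3 * 5^2; sigma = (1 + 2 + 4 + 8 + 16 + 32 + 64) * (1 + 3) * (1 + 5 + 25) = 127 * 4 * 31 = 15748; answer 15748
Step 3: S2 = 15748; c = -13; remainder = value at the root: 3*(-13)^3 - 8*(-13)^2 - 2*(-13)^1 - 1 = (-6591) + (-1352) + (26) + (-1) = -7918; answer -7918
Step 4: S3 = -7918; m = -38; cross terms: (35*4 - -38*-37)=-1266, (-38*30 - -13*4)=-1088, (-13*-37 - 35*30)=-569; twice the area = |-2923| = 2923; area = 2923/2; boundary points = 1 + 1 + 1 = 3; strictly interior points = area - boundary/2 + 1 = 1461; answer 1461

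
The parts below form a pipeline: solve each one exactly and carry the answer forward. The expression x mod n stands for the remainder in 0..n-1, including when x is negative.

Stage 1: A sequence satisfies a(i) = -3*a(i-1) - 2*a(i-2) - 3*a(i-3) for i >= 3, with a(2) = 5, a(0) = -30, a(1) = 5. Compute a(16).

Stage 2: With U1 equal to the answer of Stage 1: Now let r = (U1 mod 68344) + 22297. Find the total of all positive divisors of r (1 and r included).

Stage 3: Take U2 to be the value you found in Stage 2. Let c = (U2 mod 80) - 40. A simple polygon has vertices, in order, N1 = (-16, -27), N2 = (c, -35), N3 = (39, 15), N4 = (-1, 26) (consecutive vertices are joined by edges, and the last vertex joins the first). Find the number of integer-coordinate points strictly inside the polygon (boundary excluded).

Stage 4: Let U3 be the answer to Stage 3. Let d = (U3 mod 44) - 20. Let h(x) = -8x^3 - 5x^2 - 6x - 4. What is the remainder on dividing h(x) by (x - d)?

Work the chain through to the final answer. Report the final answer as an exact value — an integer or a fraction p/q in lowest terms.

Stage 1: a(3) = -3*(5) - 2*(5) - 3*(-30) = 65; iterating: a(3)=65, a(4)=-220, a(5)=515, a(6)=-1300, a(7)=3530, a(8)=-9535, a(9)=25445, a(10)=-67855, a(11)=181280, a(12)=-484465, a(13)=1294400, a(14)=-3458110, a(15)=9238925, a(16)=-24683755; answer -24683755
Stage 2: U1 = -24683755; r = 79070; 79070 = 2 * 5 * 7907; sigma = (1 + 2) * (1 + 5) * (1 + 7907) = 3 * 6 * 7908 = 142344; answer 142344
Stage 3: U2 = 142344; c = -16; cross terms: (-16*-35 - -16*-27)=128, (-16*15 - 39*-35)=1125, (39*26 - -1*15)=1029, (-1*-27 - -16*26)=443; twice the area = |2725| = 2725; area = 2725/2; boundary points = 8 + 5 + 1 + 1 = 15; strictly interior points = area - boundary/2 + 1 = 1356; answer 1356
Stage 4: U3 = 1356; d = 16; remainder = value at the root: -8*(16)^3 - 5*(16)^2 - 6*(16)^1 - 4 = (-32768) + (-1280) + (-96) + (-4) = -34148; answer -34148

-34148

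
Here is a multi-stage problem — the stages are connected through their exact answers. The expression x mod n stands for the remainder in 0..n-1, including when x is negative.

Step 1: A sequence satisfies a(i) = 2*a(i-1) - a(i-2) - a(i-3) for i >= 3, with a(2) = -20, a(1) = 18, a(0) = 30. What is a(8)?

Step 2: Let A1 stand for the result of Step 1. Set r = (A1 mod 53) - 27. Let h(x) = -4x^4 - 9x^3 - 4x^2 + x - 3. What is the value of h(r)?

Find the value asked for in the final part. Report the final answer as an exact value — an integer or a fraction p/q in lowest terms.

-300019

Step 1: a(3) = 2*(-20) - 1*(18) - 1*(30) = -88; iterating: a(3)=-88, a(4)=-174, a(5)=-240, a(6)=-218, a(7)=-22, a(8)=414; answer 414
Step 2: A1 = 414; r = 16; -4*(16)^4 - 9*(16)^3 - 4*(16)^2 + 1*(16)^1 - 3 = (-262144) + (-36864) + (-1024) + (16) + (-3) = -300019; answer -300019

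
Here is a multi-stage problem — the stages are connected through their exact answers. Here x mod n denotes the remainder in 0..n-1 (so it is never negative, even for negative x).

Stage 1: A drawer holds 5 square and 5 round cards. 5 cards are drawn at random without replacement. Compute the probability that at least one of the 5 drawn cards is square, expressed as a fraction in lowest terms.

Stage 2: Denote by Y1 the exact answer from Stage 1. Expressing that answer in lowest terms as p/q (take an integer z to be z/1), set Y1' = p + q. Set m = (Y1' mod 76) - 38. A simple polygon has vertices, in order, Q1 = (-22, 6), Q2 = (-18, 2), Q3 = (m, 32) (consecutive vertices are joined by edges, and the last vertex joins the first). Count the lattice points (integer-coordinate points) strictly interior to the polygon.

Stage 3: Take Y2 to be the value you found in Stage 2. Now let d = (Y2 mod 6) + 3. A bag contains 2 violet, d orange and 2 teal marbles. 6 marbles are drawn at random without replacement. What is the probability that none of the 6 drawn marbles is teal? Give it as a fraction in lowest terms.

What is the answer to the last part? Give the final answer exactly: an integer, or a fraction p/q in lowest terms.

Stage 1: total draws C(10,5) = 252; complement C(5,5) = 1; favorable 252 - 1 = 251; P = 251/252; answer 251/252
Stage 2: Y1 = 251/252; threaded value p + q = 503; m = 9; cross terms: (-22*2 - -18*6)=64, (-18*32 - 9*2)=-594, (9*6 - -22*32)=758; twice the area = |228| = 228; area = 114; boundary points = 4 + 3 + 1 = 8; strictly interior points = area - boundary/2 + 1 = 111; answer 111
Stage 3: Y2 = 111; d = 6; total draws C(10,6) = 210; favorable C(8,6) = 28; P = 2/15; answer 2/15

2/15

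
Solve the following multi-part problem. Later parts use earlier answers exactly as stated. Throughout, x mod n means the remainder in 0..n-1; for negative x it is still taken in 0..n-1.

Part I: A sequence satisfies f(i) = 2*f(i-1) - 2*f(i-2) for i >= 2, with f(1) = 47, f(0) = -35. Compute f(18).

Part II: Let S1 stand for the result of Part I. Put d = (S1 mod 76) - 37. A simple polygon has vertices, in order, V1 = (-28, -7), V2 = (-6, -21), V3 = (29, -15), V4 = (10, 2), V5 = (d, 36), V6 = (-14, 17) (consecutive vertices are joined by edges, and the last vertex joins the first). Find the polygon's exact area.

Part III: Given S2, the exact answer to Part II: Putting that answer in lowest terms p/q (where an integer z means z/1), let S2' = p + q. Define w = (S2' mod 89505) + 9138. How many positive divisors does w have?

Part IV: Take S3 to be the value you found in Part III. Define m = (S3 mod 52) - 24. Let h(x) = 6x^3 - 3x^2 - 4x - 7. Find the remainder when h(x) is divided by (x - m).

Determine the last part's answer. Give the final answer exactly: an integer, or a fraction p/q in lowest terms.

-49127

Part I: f(2) = 2*(47) - 2*(-35) = 164; iterating: f(2)=164, f(3)=234, f(4)=140, f(5)=-188, f(6)=-656, f(7)=-936, f(8)=-560, f(9)=752, f(10)=2624, f(11)=3744, f(12)=2240, f(13)=-3008, f(14)=-10496, f(15)=-14976, f(16)=-8960, f(17)=12032, f(18)=41984; answer 41984
Part II: S1 = 41984; d = -5; cross terms: (-28*-21 - -6*-7)=546, (-6*-15 - 29*-21)=699, (29*2 - 10*-15)=208, (10*36 - -5*2)=370, (-5*17 - -14*36)=419, (-14*-7 - -28*17)=574; twice the area = |2816| = 2816; area = 1408; answer 1408
Part III: S2 = 1408; threaded value p + q = 1409; w = 10547; 10547 = 53 * 199; number of divisors = (1+1) * (1+1) = 4; answer 4
Part IV: S3 = 4; m = -20; remainder = value at the root: 6*(-20)^3 - 3*(-20)^2 - 4*(-20)^1 - 7 = (-48000) + (-1200) + (80) + (-7) = -49127; answer -49127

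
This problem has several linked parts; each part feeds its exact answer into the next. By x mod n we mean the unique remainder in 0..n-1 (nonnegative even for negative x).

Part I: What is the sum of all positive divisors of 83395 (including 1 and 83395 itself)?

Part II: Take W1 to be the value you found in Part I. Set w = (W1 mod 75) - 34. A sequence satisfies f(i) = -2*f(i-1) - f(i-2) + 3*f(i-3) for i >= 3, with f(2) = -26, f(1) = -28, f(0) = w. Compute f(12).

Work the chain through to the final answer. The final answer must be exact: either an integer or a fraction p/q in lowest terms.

Part I: 83395 = 5 * 13 * 1283; sigma = (1 + 5) * (1 + 13) * (1 + 1283) = 6 * 14 * 1284 = 107856; answer 107856
Part II: W1 = 107856; w = -28; f(3) = -2*(-26) - 1*(-28) + 3*(-28) = -4; iterating: f(3)=-4, f(4)=-50, f(5)=26, f(6)=-14, f(7)=-148, f(8)=388, f(9)=-670, f(10)=508, f(11)=818, f(12)=-4154; answer -4154

-4154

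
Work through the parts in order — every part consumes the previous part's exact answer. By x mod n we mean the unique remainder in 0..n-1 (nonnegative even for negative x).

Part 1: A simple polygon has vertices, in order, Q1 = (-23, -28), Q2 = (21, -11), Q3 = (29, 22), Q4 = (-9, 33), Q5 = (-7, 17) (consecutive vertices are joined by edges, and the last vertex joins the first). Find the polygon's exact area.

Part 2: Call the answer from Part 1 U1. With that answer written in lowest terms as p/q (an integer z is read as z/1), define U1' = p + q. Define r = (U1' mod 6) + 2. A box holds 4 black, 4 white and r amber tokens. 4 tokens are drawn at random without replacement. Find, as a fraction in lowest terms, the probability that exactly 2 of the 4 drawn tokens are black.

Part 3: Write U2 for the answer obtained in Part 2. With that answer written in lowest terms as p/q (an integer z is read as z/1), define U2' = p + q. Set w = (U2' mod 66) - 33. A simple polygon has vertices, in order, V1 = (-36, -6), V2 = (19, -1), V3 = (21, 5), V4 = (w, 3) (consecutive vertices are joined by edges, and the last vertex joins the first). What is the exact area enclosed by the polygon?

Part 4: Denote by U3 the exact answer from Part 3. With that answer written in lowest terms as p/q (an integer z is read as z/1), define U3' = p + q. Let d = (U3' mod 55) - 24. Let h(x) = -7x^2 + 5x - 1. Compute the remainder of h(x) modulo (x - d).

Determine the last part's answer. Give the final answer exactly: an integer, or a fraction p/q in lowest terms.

-489

Part 1: cross terms: (-23*-11 - 21*-28)=841, (21*22 - 29*-11)=781, (29*33 - -9*22)=1155, (-9*17 - -7*33)=78, (-7*-28 - -23*17)=587; twice the area = |3442| = 3442; area = 1721; answer 1721
Part 2: U1 = 1721; threaded value p + q = 1722; r = 2; total draws C(10,4) = 210; favorable C(4,2)*C(6,2) = 90; P = 3/7; answer 3/7
Part 3: U2 = 3/7; threaded value p + q = 10; w = -23; cross terms: (-36*-1 - 19*-6)=150, (19*5 - 21*-1)=116, (21*3 - -23*5)=178, (-23*-6 - -36*3)=246; twice the area = |690| = 690; area = 345; answer 345
Part 4: U3 = 345; threaded value p + q = 346; d = -8; remainder = value at the root: -7*(-8)^2 + 5*(-8)^1 - 1 = (-448) + (-40) + (-1) = -489; answer -489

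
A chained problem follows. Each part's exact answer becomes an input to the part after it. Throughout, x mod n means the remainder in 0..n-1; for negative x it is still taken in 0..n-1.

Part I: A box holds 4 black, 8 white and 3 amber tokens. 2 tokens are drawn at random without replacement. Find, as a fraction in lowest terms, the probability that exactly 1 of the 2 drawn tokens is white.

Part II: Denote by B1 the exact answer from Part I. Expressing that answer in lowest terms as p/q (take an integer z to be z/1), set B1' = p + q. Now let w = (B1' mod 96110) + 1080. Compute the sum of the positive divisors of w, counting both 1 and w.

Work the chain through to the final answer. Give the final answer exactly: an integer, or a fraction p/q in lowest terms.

1104

Part I: total draws C(15,2) = 105; favorable C(8,1)*C(7,1) = 56; P = 8/15; answer 8/15
Part II: B1 = 8/15; threaded value p + q = 23; w = 1103; 1103 is prime, so its only divisors are 1 and 1103; sigma = 1 + 1103 = 1104; answer 1104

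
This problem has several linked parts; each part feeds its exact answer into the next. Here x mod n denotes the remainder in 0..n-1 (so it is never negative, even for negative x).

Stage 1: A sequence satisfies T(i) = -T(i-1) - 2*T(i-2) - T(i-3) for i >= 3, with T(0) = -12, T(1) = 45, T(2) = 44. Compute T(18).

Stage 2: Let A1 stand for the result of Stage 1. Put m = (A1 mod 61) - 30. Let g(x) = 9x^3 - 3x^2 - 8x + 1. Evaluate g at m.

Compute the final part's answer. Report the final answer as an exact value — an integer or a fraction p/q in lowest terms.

Stage 1: T(3) = -1*(44) - 2*(45) - 1*(-12) = -122; iterating: T(3)=-122, T(4)=-11, T(5)=211, T(6)=-67, T(7)=-344, T(8)=267, T(9)=488, T(10)=-678, T(11)=-565, T(12)=1433, T(13)=375, T(14)=-2676, T(15)=493, T(16)=4484, T(17)=-2794, T(18)=-6667; answer -6667
Stage 2: A1 = -6667; m = 13; 9*(13)^3 - 3*(13)^2 - 8*(13)^1 + 1 = (19773) + (-507) + (-104) + (1) = 19163; answer 19163

19163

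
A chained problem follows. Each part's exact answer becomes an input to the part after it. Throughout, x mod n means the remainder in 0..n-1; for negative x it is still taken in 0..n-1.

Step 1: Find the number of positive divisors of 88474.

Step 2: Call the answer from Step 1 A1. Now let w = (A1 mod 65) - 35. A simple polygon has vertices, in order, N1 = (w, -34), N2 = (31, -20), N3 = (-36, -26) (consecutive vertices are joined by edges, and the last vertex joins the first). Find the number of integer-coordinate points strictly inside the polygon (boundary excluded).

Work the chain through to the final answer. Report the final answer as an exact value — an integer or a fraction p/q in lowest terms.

294

Step 1: 88474 = 2 * 31 * 1427; number of divisors = (1+1) * (1+1) * (1+1) = 8; answer 8
Step 2: A1 = 8; w = -27; cross terms: (-27*-20 - 31*-34)=1594, (31*-26 - -36*-20)=-1526, (-36*-34 - -27*-26)=522; twice the area = |590| = 590; area = 295; boundary points = 2 + 1 + 1 = 4; strictly interior points = area - boundary/2 + 1 = 294; answer 294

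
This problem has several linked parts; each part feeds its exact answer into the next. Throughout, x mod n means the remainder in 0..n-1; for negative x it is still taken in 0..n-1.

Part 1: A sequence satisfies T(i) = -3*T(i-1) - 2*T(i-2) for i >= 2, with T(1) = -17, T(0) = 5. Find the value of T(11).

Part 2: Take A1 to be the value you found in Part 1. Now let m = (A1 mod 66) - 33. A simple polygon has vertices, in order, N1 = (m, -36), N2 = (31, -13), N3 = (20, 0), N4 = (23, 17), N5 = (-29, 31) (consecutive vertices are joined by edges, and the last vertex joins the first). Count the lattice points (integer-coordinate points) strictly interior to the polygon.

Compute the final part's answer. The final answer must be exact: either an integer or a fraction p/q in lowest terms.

1629

Part 1: T(2) = -3*(-17) - 2*(5) = 41; iterating: T(2)=41, T(3)=-89, T(4)=185, T(5)=-377, T(6)=761, T(7)=-1529, T(8)=3065, T(9)=-6137, T(10)=12281, T(11)=-24569; answer -24569
Part 2: A1 = -24569; m = 16; cross terms: (16*-13 - 31*-36)=908, (31*0 - 20*-13)=260, (20*17 - 23*0)=340, (23*31 - -29*17)=1206, (-29*-36 - 16*31)=548; twice the area = |3262| = 3262; area = 1631; boundary points = 1 + 1 + 1 + 2 + 1 = 6; strictly interior points = area - boundary/2 + 1 = 1629; answer 1629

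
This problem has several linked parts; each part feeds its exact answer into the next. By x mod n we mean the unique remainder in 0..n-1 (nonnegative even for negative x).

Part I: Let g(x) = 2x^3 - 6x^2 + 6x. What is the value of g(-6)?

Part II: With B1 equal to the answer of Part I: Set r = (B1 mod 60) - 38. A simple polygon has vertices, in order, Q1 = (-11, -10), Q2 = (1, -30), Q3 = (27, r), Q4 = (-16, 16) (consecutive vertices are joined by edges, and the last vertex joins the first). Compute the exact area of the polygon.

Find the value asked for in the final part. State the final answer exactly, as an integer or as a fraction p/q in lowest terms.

942

Part I: 2*(-6)^3 - 6*(-6)^2 + 6*(-6)^1 = (-432) + (-216) + (-36) = -684; answer -684
Part II: B1 = -684; r = -2; cross terms: (-11*-30 - 1*-10)=340, (1*-2 - 27*-30)=808, (27*16 - -16*-2)=400, (-16*-10 - -11*16)=336; twice the area = |1884| = 1884; area = 942; answer 942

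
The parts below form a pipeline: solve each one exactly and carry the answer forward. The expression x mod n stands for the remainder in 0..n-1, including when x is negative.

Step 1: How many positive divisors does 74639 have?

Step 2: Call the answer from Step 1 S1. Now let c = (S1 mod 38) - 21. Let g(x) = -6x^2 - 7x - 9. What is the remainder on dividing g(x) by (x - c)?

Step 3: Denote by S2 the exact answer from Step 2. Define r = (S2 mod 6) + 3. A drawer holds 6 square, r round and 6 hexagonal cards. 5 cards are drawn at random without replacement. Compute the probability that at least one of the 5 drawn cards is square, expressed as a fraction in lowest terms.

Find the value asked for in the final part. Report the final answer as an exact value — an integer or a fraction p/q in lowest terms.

Step 1: 74639 = 101 * 739; number of divisors = (1+1) * (1+1) = 4; answer 4
Step 2: S1 = 4; c = -17; remainder = value at the root: -6*(-17)^2 - 7*(-17)^1 - 9 = (-1734) + (119) + (-9) = -1624; answer -1624
Step 3: S2 = -1624; r = 5; total draws C(17,5) = 6188; complement C(11,5) = 462; favorable 6188 - 462 = 5726; P = 409/442; answer 409/442

409/442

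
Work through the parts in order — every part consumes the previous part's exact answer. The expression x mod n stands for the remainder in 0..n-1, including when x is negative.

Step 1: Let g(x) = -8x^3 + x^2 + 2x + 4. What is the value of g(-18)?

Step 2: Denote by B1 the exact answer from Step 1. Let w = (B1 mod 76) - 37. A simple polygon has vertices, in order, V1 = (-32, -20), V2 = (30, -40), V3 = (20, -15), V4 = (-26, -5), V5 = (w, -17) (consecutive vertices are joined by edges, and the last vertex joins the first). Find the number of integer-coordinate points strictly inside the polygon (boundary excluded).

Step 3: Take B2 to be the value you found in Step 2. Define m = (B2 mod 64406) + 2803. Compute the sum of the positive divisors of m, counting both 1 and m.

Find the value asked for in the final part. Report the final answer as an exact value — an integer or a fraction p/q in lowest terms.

Step 1: -8*(-18)^3 + 1*(-18)^2 + 2*(-18)^1 + 4 = (46656) + (324) + (-36) + (4) = 46948; answer 46948
Step 2: B1 = 46948; w = 19; cross terms: (-32*-40 - 30*-20)=1880, (30*-15 - 20*-40)=350, (20*-5 - -26*-15)=-490, (-26*-17 - 19*-5)=537, (19*-20 - -32*-17)=-924; twice the area = |1353| = 1353; area = 1353/2; boundary points = 2 + 5 + 2 + 3 + 3 = 15; strictly interior points = area - boundary/2 + 1 = 670; answer 670
Step 3: B2 = 670; m = 3473; 3473 = 23 * 151; sigma = (1 + 23) * (1 + 151) = 24 * 152 = 3648; answer 3648

3648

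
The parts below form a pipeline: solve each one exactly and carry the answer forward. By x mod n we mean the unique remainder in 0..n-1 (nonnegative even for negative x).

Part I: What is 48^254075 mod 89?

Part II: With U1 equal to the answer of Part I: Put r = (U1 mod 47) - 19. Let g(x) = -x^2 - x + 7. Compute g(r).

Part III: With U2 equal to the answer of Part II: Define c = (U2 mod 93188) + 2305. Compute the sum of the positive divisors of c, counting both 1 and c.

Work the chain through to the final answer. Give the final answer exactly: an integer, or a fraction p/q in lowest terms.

Part I: squarings mod 89: 48^1=48, 48^2=79, 48^4=11, 48^8=32, 48^16=45, 48^32=67, 48^64=39, 48^128=8, 48^256=64, 48^512=2, 48^1024=4, 48^2048=16, 48^4096=78, 48^8192=32, 48^16384=45, 48^32768=67, 48^65536=39, 48^131072=8; 48^254075 = 48^1 * 48^2 * 48^8 * 48^16 * 48^32 * 48^64 * 48^8192 * 48^16384 * 48^32768 * 48^65536 * 48^131072 = 27 (mod 89); answer 27
Part II: U1 = 27; r = 8; -1*(8)^2 - 1*(8)^1 + 7 = (-64) + (-8) + (7) = -65; answer -65
Part III: U2 = -65; c = 95428; 95428 = 2^2 * 23857; sigma = (1 + 2 + 4) * (1 + 23857) = 7 * 23858 = 167006; answer 167006

167006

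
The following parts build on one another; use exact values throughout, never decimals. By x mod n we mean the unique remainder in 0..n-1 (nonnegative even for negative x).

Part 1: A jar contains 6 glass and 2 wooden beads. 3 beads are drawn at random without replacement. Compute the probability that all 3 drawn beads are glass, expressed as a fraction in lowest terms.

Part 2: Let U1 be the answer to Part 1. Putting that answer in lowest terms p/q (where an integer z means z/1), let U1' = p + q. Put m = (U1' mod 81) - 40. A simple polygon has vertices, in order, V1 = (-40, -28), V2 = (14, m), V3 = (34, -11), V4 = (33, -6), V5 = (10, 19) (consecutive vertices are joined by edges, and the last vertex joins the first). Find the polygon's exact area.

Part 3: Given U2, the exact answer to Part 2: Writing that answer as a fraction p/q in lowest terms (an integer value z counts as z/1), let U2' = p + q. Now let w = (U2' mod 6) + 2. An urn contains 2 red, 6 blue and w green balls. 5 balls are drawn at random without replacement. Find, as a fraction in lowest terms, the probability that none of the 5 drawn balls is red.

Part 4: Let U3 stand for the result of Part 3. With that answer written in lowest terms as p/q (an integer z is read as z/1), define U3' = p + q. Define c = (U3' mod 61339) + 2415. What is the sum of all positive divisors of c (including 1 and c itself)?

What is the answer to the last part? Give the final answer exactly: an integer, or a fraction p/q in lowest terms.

Part 1: total draws C(8,3) = 56; favorable C(6,3) = 20; P = 5/14; answer 5/14
Part 2: U1 = 5/14; threaded value p + q = 19; m = -21; cross terms: (-40*-21 - 14*-28)=1232, (14*-11 - 34*-21)=560, (34*-6 - 33*-11)=159, (33*19 - 10*-6)=687, (10*-28 - -40*19)=480; twice the area = |3118| = 3118; area = 1559; answer 1559
Part 3: U2 = 1559; threaded value p + q = 1560; w = 2; total draws C(10,5) = 252; favorable C(8,5) = 56; P = 2/9; answer 2/9
Part 4: U3 = 2/9; threaded value p + q = 11; c = 2426; 2426 = 2 * 1213; sigma = (1 + 2) * (1 + 1213) = 3 * 1214 = 3642; answer 3642

3642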